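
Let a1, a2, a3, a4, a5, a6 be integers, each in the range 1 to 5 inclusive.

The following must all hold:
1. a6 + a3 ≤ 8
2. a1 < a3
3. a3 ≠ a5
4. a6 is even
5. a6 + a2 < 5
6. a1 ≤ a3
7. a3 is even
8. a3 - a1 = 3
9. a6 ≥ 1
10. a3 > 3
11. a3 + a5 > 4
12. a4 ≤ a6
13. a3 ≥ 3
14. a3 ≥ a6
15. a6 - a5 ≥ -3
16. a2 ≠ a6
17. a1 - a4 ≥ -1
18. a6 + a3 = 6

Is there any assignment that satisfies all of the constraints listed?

Satisfiable

Take a1 = 1, a2 = 1, a3 = 4, a4 = 1, a5 = 2, a6 = 2. Then constraint 1: a6 + a3 = 6; constraint 5: a6 + a2 = 3, and every other listed constraint is also met.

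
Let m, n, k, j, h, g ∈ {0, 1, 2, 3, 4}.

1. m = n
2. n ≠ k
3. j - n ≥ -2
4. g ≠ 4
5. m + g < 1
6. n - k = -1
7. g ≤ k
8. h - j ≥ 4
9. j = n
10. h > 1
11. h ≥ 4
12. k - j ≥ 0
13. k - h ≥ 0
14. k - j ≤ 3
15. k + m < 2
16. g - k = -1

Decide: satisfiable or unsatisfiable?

Unsatisfiable

Constraints 8, 13, and 14 give j − k ≥ -3, k − h ≥ 0, h − j ≥ 4.
Adding all 3 inequalities: the left sides telescope to 0, and the right sides sum to (-3) + 0 + 4 = 1. So 0 ≥ 1, which is false.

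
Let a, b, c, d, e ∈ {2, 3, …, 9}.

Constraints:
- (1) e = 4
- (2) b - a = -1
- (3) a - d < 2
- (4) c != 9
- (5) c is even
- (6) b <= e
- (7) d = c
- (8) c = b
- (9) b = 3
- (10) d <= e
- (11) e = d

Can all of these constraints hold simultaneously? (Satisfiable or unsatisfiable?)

Unsatisfiable

Constraint 1 fixes e = 4 and constraint 9 fixes b = 3. Constraints 7, 8, and 11 give e = d = c = b, so e = b. But 4 ≠ 3 — contradiction.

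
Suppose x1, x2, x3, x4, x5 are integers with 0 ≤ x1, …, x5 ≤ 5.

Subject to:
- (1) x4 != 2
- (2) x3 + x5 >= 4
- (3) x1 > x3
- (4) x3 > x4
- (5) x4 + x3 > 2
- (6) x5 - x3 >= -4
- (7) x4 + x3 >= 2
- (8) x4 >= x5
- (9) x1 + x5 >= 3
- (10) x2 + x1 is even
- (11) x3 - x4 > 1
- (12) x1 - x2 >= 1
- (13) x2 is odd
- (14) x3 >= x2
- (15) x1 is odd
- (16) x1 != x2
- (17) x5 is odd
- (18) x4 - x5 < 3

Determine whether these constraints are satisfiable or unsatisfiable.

Satisfiable

One satisfying assignment is x1 = 5, x2 = 1, x3 = 4, x4 = 1, x5 = 1.
For the less obvious constraints — constraint 2: x3 + x5 = 5; constraint 5: x4 + x3 = 5 — and the others hold by inspection.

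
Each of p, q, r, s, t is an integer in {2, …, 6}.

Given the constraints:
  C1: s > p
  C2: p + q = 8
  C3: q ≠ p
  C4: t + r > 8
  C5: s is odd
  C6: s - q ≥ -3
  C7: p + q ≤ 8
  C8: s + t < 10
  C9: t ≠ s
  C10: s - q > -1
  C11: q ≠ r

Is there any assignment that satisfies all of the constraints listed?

The assignment p = 3, q = 5, r = 6, s = 5, t = 3 works:
  constraint 2 holds since p + q = 8.
  constraint 4 holds since t + r = 9.
The rest check out directly.

Satisfiable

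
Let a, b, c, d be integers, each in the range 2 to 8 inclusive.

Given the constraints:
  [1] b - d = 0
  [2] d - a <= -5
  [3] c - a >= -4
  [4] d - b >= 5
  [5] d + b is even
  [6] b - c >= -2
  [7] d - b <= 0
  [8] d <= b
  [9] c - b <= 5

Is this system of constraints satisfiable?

Unsatisfiable

Constraints 2, 3, 4, and 9 give d − b ≥ 5, b − c ≥ -5, c − a ≥ -4, a − d ≥ 5.
Adding all 4 inequalities: the left sides telescope to 0, and the right sides sum to 5 + (-5) + (-4) + 5 = 1. So 0 ≥ 1, which is false.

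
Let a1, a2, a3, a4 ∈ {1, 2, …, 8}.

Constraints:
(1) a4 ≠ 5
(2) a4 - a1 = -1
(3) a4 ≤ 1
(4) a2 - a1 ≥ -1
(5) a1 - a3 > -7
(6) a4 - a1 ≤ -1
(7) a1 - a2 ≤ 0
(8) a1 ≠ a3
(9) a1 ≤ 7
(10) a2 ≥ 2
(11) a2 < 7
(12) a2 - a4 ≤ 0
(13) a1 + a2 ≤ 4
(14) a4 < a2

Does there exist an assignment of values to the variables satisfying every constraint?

Unsatisfiable

Constraints 6, 7, and 12 give a1 − a4 ≥ 1, a4 − a2 ≥ 0, a2 − a1 ≥ 0.
Adding all 3 inequalities: the left sides telescope to 0, and the right sides sum to 1 + 0 + 0 = 1. So 0 ≥ 1, which is false.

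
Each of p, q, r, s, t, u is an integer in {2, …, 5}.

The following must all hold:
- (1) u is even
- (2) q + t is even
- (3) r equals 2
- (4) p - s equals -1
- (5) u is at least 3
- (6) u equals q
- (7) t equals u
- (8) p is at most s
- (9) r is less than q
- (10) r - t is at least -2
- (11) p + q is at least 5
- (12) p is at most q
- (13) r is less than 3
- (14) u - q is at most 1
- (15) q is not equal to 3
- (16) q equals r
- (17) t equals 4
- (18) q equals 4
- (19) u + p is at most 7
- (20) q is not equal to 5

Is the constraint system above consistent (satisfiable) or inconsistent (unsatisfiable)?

Constraint 17 fixes t = 4 and constraint 3 fixes r = 2. Constraints 6, 7, and 16 give t = u = q = r, so t = r. But 4 ≠ 2 — contradiction.

Unsatisfiable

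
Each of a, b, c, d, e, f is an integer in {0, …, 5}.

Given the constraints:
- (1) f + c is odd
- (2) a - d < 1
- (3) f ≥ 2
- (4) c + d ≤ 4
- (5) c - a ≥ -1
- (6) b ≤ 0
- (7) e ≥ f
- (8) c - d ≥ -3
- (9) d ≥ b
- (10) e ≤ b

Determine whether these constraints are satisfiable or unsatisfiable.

Unsatisfiable

From constraints 3 and 7: e ≥ f and f ≥ 2, so e ≥ 2. From constraints 6 and 10: e ≤ b and b ≤ 0, so e ≤ 0. But 0 < 2, so no value of e works.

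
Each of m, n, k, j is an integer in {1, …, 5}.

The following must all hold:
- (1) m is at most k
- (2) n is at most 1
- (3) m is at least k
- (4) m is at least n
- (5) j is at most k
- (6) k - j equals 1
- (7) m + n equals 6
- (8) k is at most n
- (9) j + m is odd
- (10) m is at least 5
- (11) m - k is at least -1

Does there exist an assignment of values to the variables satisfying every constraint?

Unsatisfiable

From constraints 1 and 10: k ≥ m and m ≥ 5, so k ≥ 5. From constraints 2 and 8: k ≤ n and n ≤ 1, so k ≤ 1. But 1 < 5, so no value of k works.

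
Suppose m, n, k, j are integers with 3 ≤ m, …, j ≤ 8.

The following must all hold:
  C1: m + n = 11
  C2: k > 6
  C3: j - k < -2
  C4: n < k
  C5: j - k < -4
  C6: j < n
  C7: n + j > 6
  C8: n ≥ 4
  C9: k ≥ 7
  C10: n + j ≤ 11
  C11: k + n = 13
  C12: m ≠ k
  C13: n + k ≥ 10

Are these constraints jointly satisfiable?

The assignment m = 6, n = 5, k = 8, j = 3 works:
  constraint 1 holds since m + n = 11.
  constraint 3 holds since j - k = -5.
  constraint 5 holds since j - k = -5.
The rest check out directly.

Satisfiable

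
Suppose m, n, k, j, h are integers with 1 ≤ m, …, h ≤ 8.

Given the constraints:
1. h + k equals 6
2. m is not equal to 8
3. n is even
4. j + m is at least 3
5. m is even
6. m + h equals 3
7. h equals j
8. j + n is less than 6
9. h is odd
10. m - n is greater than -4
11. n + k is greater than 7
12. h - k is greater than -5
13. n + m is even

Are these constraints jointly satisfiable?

One satisfying assignment is m = 2, n = 4, k = 5, j = 1, h = 1.
For the less obvious constraints — constraint 1: h + k = 6; constraint 4: j + m = 3; constraint 6: m + h = 3 — and the others hold by inspection.

Satisfiable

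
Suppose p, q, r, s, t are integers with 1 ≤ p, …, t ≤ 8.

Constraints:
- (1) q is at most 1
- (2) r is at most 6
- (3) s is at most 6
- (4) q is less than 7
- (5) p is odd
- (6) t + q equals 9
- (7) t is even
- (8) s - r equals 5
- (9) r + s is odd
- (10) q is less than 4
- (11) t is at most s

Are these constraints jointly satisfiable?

Unsatisfiable

From constraints 3 and 11: t ≤ s ≤ 6. From constraint 1: q ≤ 1. Hence t + q ≤ 7. But constraint 6 requires t + q = 9, and 9 > 7. Contradiction.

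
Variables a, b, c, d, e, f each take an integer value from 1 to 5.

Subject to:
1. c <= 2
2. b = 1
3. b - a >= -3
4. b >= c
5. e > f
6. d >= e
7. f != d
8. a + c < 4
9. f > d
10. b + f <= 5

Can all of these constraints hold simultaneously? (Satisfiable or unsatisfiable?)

Unsatisfiable

Constraints 5, 6, and 9 give f < e, e ≤ d, d < f. Chaining: f < e ≤ d < f, which forces f < f — impossible.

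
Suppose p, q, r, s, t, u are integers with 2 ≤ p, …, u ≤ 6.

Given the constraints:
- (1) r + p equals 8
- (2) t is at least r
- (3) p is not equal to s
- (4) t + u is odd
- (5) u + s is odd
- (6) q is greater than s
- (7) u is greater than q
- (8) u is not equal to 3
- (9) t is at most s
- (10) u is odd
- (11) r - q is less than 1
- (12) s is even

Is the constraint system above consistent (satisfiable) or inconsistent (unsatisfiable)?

Take p = 6, q = 3, r = 2, s = 2, t = 2, u = 5. Then constraint 1: r + p = 8; constraint 11: r - q = -1, and every other listed constraint is also met.

Satisfiable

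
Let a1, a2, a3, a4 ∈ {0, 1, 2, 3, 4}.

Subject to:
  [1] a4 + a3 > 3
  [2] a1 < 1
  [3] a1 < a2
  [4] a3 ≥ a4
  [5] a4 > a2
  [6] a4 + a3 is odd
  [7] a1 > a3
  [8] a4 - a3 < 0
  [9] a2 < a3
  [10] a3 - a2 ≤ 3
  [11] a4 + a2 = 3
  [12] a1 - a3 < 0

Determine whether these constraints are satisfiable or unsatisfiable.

Unsatisfiable

Constraints 3, 5, 7, and 8 give a2 < a4, a4 < a3, a3 < a1, a1 < a2. Chaining: a2 < a4 < a3 < a1 < a2, which forces a2 < a2 — impossible.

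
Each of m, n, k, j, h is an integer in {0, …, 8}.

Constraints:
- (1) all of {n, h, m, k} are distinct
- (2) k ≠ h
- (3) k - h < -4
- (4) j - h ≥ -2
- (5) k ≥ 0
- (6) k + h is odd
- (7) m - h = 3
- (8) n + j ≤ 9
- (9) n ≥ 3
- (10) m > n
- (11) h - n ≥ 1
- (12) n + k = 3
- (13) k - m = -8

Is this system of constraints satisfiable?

Take m = 8, n = 3, k = 0, j = 3, h = 5. Then constraint 3: k - h = -5; constraint 4: j - h = -2, and every other listed constraint is also met.

Satisfiable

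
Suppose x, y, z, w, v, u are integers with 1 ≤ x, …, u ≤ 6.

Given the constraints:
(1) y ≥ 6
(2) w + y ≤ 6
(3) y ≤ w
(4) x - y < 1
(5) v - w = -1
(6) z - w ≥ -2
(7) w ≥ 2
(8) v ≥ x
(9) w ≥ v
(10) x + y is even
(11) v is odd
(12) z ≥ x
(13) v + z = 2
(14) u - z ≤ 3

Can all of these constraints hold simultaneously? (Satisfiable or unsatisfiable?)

From constraint 7: w ≥ 2. From constraint 1: y ≥ 6. Hence w + y ≥ 8. But constraint 2 requires w + y ≤ 6, and 6 < 8. Contradiction.

Unsatisfiable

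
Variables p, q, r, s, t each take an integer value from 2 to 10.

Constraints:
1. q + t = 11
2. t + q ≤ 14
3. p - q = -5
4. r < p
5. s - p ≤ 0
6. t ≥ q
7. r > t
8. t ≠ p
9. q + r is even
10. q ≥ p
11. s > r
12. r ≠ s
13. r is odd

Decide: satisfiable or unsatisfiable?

Constraints 5, 6, 7, 10, and 11 give s ≤ p, p ≤ q, q ≤ t, t < r, r < s. Chaining: s ≤ p ≤ q ≤ t < r < s, which forces s < s — impossible.

Unsatisfiable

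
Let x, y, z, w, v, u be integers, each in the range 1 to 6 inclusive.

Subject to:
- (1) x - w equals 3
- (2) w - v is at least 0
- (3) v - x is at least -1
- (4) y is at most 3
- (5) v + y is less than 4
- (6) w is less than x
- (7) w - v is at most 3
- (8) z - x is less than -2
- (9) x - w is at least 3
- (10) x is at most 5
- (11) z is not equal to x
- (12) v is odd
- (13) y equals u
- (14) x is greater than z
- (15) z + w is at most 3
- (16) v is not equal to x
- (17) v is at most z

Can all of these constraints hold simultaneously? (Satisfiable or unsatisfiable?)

Unsatisfiable

Constraints 2, 3, and 9 give v − x ≥ -1, x − w ≥ 3, w − v ≥ 0.
Adding all 3 inequalities: the left sides telescope to 0, and the right sides sum to (-1) + 3 + 0 = 2. So 0 ≥ 2, which is false.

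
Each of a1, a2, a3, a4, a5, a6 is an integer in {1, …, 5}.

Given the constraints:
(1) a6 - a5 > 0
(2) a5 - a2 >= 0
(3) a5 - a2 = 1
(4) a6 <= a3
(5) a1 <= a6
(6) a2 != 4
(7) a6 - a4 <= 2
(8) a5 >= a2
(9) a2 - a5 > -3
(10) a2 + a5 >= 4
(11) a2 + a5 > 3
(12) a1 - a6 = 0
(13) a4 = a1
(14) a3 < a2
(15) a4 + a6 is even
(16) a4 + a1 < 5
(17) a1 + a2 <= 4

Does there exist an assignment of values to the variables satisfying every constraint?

Constraints 1, 4, 8, and 14 give a6 ≤ a3, a3 < a2, a2 ≤ a5, a5 < a6. Chaining: a6 ≤ a3 < a2 ≤ a5 < a6, which forces a6 < a6 — impossible.

Unsatisfiable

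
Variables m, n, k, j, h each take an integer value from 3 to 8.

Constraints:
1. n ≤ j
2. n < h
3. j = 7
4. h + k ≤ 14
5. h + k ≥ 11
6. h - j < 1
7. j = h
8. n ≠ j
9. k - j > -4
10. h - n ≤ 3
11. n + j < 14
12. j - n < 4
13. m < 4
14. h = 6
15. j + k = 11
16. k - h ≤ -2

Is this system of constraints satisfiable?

Constraint 3 fixes j = 7 and constraint 14 fixes h = 6, but constraint 7 requires j = h. Since 7 ≠ 6, contradiction.

Unsatisfiable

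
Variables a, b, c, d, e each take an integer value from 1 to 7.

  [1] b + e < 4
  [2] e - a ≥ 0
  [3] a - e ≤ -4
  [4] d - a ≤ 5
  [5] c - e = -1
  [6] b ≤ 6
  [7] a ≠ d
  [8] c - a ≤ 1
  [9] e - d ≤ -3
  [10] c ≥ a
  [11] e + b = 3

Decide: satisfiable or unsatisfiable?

Unsatisfiable

Constraints 3, 4, and 9 give e − a ≥ 4, a − d ≥ -5, d − e ≥ 3.
Adding all 3 inequalities: the left sides telescope to 0, and the right sides sum to 4 + (-5) + 3 = 2. So 0 ≥ 2, which is false.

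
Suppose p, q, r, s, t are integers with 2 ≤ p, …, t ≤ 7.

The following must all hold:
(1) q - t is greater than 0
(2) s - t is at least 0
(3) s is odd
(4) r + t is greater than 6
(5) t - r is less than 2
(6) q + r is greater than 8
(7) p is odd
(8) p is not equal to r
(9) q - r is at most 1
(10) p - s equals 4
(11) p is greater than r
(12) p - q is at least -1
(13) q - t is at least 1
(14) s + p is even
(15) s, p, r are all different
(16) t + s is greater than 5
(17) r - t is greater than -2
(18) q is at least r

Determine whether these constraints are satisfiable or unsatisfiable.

Satisfiable

One satisfying assignment is p = 7, q = 5, r = 4, s = 3, t = 3.
For the less obvious constraints — constraint 1: q - t = 2; constraint 2: s - t = 0; constraint 4: r + t = 7 — and the others hold by inspection.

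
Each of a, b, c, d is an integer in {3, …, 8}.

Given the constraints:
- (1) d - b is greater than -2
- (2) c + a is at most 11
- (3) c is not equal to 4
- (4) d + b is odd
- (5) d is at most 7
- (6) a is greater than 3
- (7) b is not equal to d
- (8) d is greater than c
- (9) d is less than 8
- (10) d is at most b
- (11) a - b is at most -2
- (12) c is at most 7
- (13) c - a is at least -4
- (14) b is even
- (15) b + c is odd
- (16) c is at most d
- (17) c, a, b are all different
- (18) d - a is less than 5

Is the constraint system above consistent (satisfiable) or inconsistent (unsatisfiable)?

One satisfying assignment is a = 5, b = 8, c = 3, d = 7.
For the less obvious constraints — constraint 1: d - b = -1; constraint 2: c + a = 8; constraint 11: a - b = -3 — and the others hold by inspection.

Satisfiable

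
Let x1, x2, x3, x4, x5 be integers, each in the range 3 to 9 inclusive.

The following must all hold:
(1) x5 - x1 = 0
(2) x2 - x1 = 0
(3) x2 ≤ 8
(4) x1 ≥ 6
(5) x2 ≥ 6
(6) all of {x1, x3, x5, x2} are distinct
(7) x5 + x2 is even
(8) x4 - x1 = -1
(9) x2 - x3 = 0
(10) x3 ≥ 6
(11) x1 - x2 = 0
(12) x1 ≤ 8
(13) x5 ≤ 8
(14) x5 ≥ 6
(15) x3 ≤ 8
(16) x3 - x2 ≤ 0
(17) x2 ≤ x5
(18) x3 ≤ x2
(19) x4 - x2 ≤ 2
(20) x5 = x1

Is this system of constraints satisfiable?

Unsatisfiable

Constraints 3, 4, 5, 10, 12, 13, 14, and 15 confine each of x1, x3, x5, x2 to the 3 values {6, …, 8}.
Constraint 6 requires all 4 of them to be distinct, but only 3 values are available — impossible by the pigeonhole principle.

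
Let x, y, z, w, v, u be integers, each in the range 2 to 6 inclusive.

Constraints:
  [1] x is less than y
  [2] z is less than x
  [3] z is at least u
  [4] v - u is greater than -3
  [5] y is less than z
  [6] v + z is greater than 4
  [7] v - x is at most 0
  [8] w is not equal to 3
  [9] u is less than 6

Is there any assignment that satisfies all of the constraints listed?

Unsatisfiable

Constraints 1, 2, and 5 give x < y, y < z, z < x. Chaining: x < y < z < x, which forces x < x — impossible.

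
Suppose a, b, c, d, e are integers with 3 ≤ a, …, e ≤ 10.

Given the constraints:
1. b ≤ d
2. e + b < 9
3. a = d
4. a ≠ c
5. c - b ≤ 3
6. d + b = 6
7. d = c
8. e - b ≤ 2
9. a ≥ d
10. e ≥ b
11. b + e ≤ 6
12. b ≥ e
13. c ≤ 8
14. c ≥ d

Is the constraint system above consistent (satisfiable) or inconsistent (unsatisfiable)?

From constraints 3 and 7, a = d = c, so a = c. But constraint 4 says a ≠ c. Contradiction.

Unsatisfiable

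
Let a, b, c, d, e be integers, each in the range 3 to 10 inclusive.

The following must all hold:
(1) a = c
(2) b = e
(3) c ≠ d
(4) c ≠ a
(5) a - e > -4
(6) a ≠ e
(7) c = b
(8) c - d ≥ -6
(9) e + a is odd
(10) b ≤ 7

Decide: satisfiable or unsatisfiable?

Unsatisfiable

From constraints 1, 2, and 7, a = c = b = e, so a = e. But constraint 6 says a ≠ e. Contradiction.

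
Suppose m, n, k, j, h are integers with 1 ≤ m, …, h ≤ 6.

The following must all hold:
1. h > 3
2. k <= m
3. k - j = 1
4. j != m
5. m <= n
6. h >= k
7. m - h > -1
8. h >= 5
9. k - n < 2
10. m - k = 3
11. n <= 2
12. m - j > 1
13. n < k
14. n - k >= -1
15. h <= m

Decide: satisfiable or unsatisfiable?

From constraints 8 and 15: m ≥ h and h ≥ 5, so m ≥ 5. From constraints 5 and 11: m ≤ n and n ≤ 2, so m ≤ 2. But 2 < 5, so no value of m works.

Unsatisfiable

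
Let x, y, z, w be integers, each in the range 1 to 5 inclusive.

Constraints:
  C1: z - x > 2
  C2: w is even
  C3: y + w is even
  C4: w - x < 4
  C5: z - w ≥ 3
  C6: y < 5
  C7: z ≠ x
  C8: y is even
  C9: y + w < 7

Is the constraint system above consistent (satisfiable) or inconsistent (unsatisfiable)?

Satisfiable

The assignment x = 1, y = 2, z = 5, w = 2 works:
  constraint 1 holds since z - x = 4.
  constraint 4 holds since w - x = 1.
  constraint 5 holds since z - w = 3.
The rest check out directly.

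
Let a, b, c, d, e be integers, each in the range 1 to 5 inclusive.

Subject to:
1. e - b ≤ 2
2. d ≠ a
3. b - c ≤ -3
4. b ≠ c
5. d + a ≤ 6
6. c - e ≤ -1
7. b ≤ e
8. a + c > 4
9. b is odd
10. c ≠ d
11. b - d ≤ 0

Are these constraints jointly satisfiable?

Unsatisfiable

Constraints 1, 3, and 6 give c − b ≥ 3, b − e ≥ -2, e − c ≥ 1.
Adding all 3 inequalities: the left sides telescope to 0, and the right sides sum to 3 + (-2) + 1 = 2. So 0 ≥ 2, which is false.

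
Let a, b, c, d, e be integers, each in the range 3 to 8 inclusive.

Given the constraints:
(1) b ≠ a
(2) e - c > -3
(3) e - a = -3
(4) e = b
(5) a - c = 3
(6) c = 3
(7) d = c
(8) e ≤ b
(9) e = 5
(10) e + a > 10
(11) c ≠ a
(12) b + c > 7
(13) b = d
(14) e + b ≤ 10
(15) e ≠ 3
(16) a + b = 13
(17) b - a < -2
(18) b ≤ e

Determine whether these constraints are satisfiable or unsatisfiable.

Constraint 9 fixes e = 5 and constraint 6 fixes c = 3. Constraints 4, 7, and 13 give e = b = d = c, so e = c. But 5 ≠ 3 — contradiction.

Unsatisfiable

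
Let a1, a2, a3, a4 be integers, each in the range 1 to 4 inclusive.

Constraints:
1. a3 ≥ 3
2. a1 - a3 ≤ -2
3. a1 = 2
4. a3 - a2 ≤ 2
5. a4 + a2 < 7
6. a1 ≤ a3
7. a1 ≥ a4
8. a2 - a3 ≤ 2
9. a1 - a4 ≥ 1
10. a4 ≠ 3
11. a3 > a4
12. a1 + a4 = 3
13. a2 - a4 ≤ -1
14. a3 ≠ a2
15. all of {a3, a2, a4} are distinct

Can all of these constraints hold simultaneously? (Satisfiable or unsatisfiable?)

Unsatisfiable

Constraints 2, 4, 9, and 13 give a4 − a2 ≥ 1, a2 − a3 ≥ -2, a3 − a1 ≥ 2, a1 − a4 ≥ 1.
Adding all 4 inequalities: the left sides telescope to 0, and the right sides sum to 1 + (-2) + 2 + 1 = 2. So 0 ≥ 2, which is false.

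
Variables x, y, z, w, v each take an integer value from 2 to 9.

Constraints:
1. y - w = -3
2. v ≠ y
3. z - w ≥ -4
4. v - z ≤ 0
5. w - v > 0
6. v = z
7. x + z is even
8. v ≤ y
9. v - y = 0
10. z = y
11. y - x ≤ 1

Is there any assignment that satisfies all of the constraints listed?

From constraints 6 and 10, v = z = y, so v = y. But constraint 2 says v ≠ y. Contradiction.

Unsatisfiable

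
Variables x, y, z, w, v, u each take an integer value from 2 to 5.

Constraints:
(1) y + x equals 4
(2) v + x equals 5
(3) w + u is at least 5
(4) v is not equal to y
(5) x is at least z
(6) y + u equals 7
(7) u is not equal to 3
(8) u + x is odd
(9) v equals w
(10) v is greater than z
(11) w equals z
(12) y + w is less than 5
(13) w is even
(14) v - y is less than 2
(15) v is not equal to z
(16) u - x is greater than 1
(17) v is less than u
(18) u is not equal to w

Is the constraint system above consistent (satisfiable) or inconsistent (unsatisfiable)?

From constraints 9 and 11, v = w = z, so v = z. But constraint 15 says v ≠ z. Contradiction.

Unsatisfiable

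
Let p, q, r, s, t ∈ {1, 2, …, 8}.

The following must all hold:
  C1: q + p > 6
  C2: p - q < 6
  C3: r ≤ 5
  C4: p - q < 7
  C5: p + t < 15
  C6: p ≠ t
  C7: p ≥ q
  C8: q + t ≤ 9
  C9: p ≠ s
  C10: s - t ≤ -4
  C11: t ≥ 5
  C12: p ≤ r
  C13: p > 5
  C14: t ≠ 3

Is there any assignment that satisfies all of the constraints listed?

Unsatisfiable

From constraint 13: p ≥ 6. From constraints 3 and 12: p ≤ r and r ≤ 5, so p ≤ 5. But 5 < 6, so no value of p works.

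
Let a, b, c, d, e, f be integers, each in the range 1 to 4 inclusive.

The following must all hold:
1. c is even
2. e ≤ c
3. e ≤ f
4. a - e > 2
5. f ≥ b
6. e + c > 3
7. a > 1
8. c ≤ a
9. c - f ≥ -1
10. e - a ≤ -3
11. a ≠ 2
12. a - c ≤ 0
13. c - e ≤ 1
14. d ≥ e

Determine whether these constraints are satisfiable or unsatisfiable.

Constraints 10, 12, and 13 give e − c ≥ -1, c − a ≥ 0, a − e ≥ 3.
Adding all 3 inequalities: the left sides telescope to 0, and the right sides sum to (-1) + 0 + 3 = 2. So 0 ≥ 2, which is false.

Unsatisfiable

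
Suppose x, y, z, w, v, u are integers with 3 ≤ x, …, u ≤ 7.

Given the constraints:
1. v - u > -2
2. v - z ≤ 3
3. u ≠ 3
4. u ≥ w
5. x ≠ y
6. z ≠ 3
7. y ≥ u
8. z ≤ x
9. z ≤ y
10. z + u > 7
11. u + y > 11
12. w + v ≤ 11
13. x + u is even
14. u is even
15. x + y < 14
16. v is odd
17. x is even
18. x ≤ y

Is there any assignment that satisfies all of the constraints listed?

The assignment x = 4, y = 7, z = 4, w = 5, v = 5, u = 6 works:
  constraint 1 holds since v - u = -1.
  constraint 2 holds since v - z = 1.
  constraint 10 holds since z + u = 10.
The rest check out directly.

Satisfiable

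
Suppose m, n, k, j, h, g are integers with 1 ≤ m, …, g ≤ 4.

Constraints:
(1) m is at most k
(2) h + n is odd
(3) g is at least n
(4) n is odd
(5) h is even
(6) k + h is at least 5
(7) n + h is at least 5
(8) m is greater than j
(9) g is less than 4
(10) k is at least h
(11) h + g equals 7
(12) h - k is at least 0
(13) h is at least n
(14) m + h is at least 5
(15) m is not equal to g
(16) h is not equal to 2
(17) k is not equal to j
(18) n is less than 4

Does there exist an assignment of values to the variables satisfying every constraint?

Satisfiable

One satisfying assignment is m = 4, n = 3, k = 4, j = 2, h = 4, g = 3.
For the less obvious constraints — constraint 6: k + h = 8; constraint 7: n + h = 7 — and the others hold by inspection.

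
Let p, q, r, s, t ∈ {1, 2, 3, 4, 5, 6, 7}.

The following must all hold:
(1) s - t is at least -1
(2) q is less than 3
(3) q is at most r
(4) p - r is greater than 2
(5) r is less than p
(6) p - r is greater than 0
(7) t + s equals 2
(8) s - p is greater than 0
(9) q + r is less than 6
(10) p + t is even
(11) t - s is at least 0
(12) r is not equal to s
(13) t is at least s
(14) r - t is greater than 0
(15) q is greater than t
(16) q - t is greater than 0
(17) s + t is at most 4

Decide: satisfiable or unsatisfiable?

Constraints 3, 6, 8, 11, and 15 give s ≤ t, t < q, q ≤ r, r < p, p < s. Chaining: s ≤ t < q ≤ r < p < s, which forces s < s — impossible.

Unsatisfiable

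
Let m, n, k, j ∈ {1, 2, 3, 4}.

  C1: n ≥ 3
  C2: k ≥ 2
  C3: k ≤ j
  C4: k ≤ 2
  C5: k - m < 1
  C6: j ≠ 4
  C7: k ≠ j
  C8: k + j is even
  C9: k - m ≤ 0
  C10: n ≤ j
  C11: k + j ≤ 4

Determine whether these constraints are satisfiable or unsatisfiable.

From constraint 2: k ≥ 2. From constraints 1 and 10: j ≥ n ≥ 3. Hence k + j ≥ 5. But constraint 11 requires k + j ≤ 4, and 4 < 5. Contradiction.

Unsatisfiable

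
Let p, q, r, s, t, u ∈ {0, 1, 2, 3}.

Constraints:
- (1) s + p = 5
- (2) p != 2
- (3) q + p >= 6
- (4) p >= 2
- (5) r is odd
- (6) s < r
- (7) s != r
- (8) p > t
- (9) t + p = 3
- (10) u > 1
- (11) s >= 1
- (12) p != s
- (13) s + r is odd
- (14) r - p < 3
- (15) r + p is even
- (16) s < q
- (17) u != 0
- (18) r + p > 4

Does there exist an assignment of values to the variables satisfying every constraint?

Setting (p, q, r, s, t, u) = (3, 3, 3, 2, 0, 2) satisfies everything: constraint 1: s + p = 5; constraint 3: q + p = 6; constraint 9: t + p = 3, and the others follow.

Satisfiable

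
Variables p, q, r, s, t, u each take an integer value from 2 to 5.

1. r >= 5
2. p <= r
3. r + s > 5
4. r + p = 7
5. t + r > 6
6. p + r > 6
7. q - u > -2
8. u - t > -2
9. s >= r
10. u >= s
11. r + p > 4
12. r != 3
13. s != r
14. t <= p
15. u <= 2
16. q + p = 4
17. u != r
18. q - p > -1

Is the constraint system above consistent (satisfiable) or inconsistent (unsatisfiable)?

From constraints 1 and 9: s ≥ r and r ≥ 5, so s ≥ 5. From constraints 10 and 15: s ≤ u and u ≤ 2, so s ≤ 2. But 2 < 5, so no value of s works.

Unsatisfiable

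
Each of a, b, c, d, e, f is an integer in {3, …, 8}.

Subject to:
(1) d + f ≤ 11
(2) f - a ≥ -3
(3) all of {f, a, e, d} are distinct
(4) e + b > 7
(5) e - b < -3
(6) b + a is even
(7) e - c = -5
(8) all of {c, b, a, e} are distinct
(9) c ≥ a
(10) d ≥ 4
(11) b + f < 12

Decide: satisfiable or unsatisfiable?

Try a = 5, b = 7, c = 8, d = 7, e = 3, f = 4.
Check constraint 1: d + f = 11; constraint 2: f - a = -1. The remaining constraints are straightforward to verify.

Satisfiable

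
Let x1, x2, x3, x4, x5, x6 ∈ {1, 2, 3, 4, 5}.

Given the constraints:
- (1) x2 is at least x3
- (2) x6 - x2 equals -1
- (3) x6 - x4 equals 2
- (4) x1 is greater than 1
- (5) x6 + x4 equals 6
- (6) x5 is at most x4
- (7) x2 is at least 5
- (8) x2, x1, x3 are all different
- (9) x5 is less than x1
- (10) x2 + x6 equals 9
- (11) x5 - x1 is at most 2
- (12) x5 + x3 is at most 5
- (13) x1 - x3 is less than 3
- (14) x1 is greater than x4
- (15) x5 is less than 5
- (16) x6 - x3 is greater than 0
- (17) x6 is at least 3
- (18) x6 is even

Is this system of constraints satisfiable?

One satisfying assignment is x1 = 3, x2 = 5, x3 = 2, x4 = 2, x5 = 2, x6 = 4.
For the less obvious constraints — constraint 2: x6 - x2 = -1; constraint 3: x6 - x4 = 2 — and the others hold by inspection.

Satisfiable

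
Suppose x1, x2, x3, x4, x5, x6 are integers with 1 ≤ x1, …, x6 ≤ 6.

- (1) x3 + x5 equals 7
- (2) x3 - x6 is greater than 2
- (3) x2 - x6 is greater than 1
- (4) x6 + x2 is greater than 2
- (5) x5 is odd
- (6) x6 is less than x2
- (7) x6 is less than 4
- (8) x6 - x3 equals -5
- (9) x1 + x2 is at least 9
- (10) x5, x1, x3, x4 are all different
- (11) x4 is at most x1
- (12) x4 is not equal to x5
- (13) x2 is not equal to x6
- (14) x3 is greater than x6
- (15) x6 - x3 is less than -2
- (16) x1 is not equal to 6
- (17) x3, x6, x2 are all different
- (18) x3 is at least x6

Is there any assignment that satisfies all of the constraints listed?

Satisfiable

Take x1 = 5, x2 = 4, x3 = 6, x4 = 4, x5 = 1, x6 = 1. Then constraint 1: x3 + x5 = 7; constraint 2: x3 - x6 = 5, and every other listed constraint is also met.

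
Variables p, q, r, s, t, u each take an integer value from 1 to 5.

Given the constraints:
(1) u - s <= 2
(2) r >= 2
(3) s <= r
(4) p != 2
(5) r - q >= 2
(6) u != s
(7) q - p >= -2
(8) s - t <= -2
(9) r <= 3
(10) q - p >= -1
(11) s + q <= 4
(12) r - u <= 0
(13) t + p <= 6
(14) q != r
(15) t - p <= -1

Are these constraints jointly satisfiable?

Unsatisfiable

Constraints 1, 5, 7, 8, 12, and 15 give r − q ≥ 2, q − p ≥ -2, p − t ≥ 1, t − s ≥ 2, s − u ≥ -2, u − r ≥ 0.
Adding all 6 inequalities: the left sides telescope to 0, and the right sides sum to 2 + (-2) + 1 + 2 + (-2) + 0 = 1. So 0 ≥ 1, which is false.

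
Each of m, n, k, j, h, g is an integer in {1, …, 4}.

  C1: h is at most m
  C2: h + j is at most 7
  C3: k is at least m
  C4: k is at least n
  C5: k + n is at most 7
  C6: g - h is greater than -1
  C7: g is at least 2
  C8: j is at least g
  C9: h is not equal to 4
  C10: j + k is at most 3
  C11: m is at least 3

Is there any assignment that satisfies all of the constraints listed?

Unsatisfiable

From constraints 7 and 8: j ≥ g ≥ 2. From constraints 3 and 11: k ≥ m ≥ 3. Hence j + k ≥ 5. But constraint 10 requires j + k ≤ 3, and 3 < 5. Contradiction.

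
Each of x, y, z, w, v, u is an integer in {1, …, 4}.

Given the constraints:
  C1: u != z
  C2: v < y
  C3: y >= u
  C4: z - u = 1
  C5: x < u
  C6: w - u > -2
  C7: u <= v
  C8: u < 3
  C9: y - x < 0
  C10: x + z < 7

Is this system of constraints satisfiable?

Constraints 2, 5, 7, and 9 give u ≤ v, v < y, y < x, x < u. Chaining: u ≤ v < y < x < u, which forces u < u — impossible.

Unsatisfiable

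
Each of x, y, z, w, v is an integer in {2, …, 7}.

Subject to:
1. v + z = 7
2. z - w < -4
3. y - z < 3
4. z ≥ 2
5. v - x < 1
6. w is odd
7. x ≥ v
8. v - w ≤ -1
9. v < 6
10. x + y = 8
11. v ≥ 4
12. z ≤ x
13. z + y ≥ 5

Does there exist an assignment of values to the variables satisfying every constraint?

Satisfiable

Setting (x, y, z, w, v) = (5, 3, 2, 7, 5) satisfies everything: constraint 1: v + z = 7; constraint 2: z - w = -5, and the others follow.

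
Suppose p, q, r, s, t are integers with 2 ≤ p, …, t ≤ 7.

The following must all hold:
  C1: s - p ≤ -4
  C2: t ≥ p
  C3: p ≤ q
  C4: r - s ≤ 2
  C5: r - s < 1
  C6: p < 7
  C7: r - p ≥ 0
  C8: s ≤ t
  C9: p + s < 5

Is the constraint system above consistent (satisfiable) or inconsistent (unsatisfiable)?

Unsatisfiable

Constraints 1, 4, and 7 give p − s ≥ 4, s − r ≥ -2, r − p ≥ 0.
Adding all 3 inequalities: the left sides telescope to 0, and the right sides sum to 4 + (-2) + 0 = 2. So 0 ≥ 2, which is false.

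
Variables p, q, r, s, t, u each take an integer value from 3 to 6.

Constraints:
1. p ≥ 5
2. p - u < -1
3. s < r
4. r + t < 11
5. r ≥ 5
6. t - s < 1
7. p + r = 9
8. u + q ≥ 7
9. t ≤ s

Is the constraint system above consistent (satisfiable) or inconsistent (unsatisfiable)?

Unsatisfiable

From constraint 1: p ≥ 5. From constraint 5: r ≥ 5. Hence p + r ≥ 10. But constraint 7 requires p + r = 9, and 9 < 10. Contradiction.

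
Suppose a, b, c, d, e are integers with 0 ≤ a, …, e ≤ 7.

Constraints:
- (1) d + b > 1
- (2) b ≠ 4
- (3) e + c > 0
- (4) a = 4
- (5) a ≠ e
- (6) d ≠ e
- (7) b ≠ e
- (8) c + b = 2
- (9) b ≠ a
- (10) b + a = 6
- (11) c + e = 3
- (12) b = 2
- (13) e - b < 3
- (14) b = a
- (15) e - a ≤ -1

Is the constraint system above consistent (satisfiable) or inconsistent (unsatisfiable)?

Unsatisfiable

Constraint 12 fixes b = 2 and constraint 4 fixes a = 4, but constraint 14 requires b = a. Since 2 ≠ 4, contradiction.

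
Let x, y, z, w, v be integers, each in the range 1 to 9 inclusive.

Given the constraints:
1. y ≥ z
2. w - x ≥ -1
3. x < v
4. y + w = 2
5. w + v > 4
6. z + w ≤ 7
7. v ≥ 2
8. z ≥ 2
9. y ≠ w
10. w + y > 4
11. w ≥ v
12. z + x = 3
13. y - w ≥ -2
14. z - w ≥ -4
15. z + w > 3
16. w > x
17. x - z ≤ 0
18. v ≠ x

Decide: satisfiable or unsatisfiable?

From constraints 1 and 8: y ≥ z ≥ 2. From constraints 7 and 11: w ≥ v ≥ 2. Hence y + w ≥ 4. But constraint 4 requires y + w = 2, and 2 < 4. Contradiction.

Unsatisfiable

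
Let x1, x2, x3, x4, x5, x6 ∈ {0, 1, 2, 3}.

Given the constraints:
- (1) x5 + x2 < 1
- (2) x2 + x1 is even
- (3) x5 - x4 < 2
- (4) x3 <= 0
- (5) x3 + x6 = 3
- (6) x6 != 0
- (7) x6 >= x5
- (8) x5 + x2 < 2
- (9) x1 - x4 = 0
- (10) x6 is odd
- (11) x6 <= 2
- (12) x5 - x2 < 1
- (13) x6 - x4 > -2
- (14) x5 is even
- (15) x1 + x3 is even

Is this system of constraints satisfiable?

From constraint 4: x3 ≤ 0. From constraint 11: x6 ≤ 2. Hence x3 + x6 ≤ 2. But constraint 5 requires x3 + x6 = 3, and 3 > 2. Contradiction.

Unsatisfiable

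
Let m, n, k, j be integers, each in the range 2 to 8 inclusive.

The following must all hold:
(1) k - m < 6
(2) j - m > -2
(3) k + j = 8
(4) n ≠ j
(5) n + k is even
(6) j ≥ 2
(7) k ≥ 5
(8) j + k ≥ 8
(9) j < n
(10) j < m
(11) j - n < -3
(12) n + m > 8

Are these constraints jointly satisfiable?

Satisfiable

One satisfying assignment is m = 3, n = 8, k = 6, j = 2.
For the less obvious constraints — constraint 1: k - m = 3; constraint 2: j - m = -1; constraint 3: k + j = 8 — and the others hold by inspection.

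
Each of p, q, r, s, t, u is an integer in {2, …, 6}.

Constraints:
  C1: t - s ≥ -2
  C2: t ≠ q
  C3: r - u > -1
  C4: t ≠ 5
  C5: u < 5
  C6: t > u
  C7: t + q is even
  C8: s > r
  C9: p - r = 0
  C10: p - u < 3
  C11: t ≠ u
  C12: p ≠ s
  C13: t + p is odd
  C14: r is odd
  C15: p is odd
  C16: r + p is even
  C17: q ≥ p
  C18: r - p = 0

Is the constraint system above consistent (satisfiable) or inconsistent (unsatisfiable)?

The assignment p = 3, q = 6, r = 3, s = 6, t = 4, u = 2 works:
  constraint 1 holds since t - s = -2.
  constraint 3 holds since r - u = 1.
The rest check out directly.

Satisfiable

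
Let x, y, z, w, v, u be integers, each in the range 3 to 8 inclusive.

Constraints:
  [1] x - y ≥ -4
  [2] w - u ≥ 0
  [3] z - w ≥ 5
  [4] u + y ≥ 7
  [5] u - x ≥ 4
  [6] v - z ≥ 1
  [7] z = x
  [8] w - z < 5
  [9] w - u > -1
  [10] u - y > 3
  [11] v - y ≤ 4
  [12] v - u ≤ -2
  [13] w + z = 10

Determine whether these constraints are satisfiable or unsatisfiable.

Constraints 1, 2, 3, 5, 6, and 11 give w − u ≥ 0, u − x ≥ 4, x − y ≥ -4, y − v ≥ -4, v − z ≥ 1, z − w ≥ 5.
Adding all 6 inequalities: the left sides telescope to 0, and the right sides sum to 0 + 4 + (-4) + (-4) + 1 + 5 = 2. So 0 ≥ 2, which is false.

Unsatisfiable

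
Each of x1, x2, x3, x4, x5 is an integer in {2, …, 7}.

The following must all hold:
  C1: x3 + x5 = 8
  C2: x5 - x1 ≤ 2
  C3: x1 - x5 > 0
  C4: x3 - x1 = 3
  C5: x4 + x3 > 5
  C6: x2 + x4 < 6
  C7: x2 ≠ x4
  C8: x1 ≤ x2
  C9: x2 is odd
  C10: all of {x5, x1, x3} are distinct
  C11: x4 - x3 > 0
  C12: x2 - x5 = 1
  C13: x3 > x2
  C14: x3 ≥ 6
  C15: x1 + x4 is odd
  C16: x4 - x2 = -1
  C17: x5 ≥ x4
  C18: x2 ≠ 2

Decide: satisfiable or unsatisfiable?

Constraints 3, 8, 11, 13, and 17 give x3 < x4, x4 ≤ x5, x5 < x1, x1 ≤ x2, x2 < x3. Chaining: x3 < x4 ≤ x5 < x1 ≤ x2 < x3, which forces x3 < x3 — impossible.

Unsatisfiable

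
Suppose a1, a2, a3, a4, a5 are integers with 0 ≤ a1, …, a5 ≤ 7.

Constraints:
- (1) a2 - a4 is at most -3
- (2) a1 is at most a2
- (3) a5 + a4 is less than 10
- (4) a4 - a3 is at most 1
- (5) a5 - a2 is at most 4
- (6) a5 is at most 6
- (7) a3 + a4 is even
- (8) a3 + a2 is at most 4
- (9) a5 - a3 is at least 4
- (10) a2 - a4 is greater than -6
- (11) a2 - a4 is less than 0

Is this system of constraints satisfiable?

Unsatisfiable

Constraints 1, 4, 5, and 9 give a5 − a3 ≥ 4, a3 − a4 ≥ -1, a4 − a2 ≥ 3, a2 − a5 ≥ -4.
Adding all 4 inequalities: the left sides telescope to 0, and the right sides sum to 4 + (-1) + 3 + (-4) = 2. So 0 ≥ 2, which is false.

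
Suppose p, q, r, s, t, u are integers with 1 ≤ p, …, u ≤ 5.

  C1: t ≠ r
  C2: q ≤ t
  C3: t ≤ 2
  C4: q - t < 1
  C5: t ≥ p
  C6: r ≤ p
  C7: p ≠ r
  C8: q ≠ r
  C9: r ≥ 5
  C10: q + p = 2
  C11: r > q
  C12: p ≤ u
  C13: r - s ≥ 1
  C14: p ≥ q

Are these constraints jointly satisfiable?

From constraints 6 and 9: p ≥ r and r ≥ 5, so p ≥ 5. From constraints 3 and 5: p ≤ t and t ≤ 2, so p ≤ 2. But 2 < 5, so no value of p works.

Unsatisfiable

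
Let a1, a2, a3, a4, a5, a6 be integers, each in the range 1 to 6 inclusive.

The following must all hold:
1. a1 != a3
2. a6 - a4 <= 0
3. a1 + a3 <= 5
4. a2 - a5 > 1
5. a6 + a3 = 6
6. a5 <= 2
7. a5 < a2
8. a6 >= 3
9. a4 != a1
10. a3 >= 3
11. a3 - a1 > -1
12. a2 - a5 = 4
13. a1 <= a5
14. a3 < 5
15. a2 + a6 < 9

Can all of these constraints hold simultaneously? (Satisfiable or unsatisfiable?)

Take a1 = 1, a2 = 5, a3 = 3, a4 = 3, a5 = 1, a6 = 3. Then constraint 2: a6 - a4 = 0; constraint 3: a1 + a3 = 4; constraint 4: a2 - a5 = 4, and every other listed constraint is also met.

Satisfiable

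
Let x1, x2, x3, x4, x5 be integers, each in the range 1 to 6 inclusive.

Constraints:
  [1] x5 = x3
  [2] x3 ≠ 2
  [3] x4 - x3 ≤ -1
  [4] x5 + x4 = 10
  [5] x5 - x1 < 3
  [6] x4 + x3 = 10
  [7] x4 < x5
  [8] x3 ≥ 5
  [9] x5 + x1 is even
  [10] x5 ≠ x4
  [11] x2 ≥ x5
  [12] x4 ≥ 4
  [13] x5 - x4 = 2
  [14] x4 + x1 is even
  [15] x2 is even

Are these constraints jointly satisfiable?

Satisfiable

Try x1 = 4, x2 = 6, x3 = 6, x4 = 4, x5 = 6.
Check constraint 3: x4 - x3 = -2; constraint 4: x5 + x4 = 10. The remaining constraints are straightforward to verify.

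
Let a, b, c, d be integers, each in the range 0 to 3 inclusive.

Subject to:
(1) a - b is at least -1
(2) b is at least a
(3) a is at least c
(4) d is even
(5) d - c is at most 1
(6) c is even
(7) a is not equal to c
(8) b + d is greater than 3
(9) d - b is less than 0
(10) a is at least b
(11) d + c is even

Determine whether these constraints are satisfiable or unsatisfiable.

The assignment a = 3, b = 3, c = 2, d = 2 works:
  constraint 1 holds since a - b = 0.
  constraint 5 holds since d - c = 0.
The rest check out directly.

Satisfiable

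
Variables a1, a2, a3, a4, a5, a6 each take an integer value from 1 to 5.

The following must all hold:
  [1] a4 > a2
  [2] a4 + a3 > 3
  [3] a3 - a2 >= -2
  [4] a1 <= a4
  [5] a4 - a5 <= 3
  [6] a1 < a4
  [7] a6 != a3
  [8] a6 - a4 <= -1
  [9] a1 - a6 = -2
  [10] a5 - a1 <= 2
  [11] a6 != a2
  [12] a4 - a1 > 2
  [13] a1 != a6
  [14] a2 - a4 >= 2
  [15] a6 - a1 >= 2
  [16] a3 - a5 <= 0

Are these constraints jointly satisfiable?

Constraints 3, 8, 10, 14, 15, and 16 give a3 − a2 ≥ -2, a2 − a4 ≥ 2, a4 − a6 ≥ 1, a6 − a1 ≥ 2, a1 − a5 ≥ -2, a5 − a3 ≥ 0.
Adding all 6 inequalities: the left sides telescope to 0, and the right sides sum to (-2) + 2 + 1 + 2 + (-2) + 0 = 1. So 0 ≥ 1, which is false.

Unsatisfiable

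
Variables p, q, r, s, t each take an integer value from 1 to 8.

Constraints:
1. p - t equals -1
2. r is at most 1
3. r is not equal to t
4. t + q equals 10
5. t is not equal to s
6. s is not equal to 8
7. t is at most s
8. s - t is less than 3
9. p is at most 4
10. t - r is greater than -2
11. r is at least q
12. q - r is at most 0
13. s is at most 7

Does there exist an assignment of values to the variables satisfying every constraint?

From constraints 7 and 13: t ≤ s ≤ 7. From constraints 2 and 11: q ≤ r ≤ 1. Hence t + q ≤ 8. But constraint 4 requires t + q = 10, and 10 > 8. Contradiction.

Unsatisfiable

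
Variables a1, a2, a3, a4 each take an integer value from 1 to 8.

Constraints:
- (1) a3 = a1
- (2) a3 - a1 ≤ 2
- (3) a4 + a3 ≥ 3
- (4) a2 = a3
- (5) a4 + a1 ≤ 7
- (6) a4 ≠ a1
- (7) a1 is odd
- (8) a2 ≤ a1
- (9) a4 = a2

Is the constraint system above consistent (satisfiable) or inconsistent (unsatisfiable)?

From constraints 1, 4, and 9, a4 = a2 = a3 = a1, so a4 = a1. But constraint 6 says a4 ≠ a1. Contradiction.

Unsatisfiable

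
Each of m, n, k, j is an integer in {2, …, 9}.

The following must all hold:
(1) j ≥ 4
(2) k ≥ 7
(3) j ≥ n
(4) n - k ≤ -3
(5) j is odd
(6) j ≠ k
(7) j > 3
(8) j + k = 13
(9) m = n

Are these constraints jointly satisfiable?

Take m = 4, n = 4, k = 8, j = 5. Then constraint 4: n - k = -4; constraint 8: j + k = 13, and every other listed constraint is also met.

Satisfiable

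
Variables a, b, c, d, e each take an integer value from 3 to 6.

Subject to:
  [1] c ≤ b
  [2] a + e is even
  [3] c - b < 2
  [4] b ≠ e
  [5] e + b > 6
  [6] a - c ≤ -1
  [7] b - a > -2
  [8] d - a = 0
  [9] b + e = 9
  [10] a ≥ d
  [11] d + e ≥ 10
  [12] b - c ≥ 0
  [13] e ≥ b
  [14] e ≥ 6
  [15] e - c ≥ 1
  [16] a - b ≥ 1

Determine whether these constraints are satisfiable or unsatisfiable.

Constraints 6, 12, and 16 give c − a ≥ 1, a − b ≥ 1, b − c ≥ 0.
Adding all 3 inequalities: the left sides telescope to 0, and the right sides sum to 1 + 1 + 0 = 2. So 0 ≥ 2, which is false.

Unsatisfiable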